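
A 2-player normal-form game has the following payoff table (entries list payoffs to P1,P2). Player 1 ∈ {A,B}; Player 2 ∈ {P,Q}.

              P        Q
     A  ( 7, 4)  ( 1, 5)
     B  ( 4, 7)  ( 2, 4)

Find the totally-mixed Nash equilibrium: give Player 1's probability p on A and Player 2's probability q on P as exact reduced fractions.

P1 indiff ⇒ q·7+(1-q)·1 = q·4+(1-q)·2 ⇒ q(3) = (1-q)(1) ⇒ q = 1/4
P2 indiff ⇒ p·4+(1-p)·7 = p·5+(1-p)·4 ⇒ p(-1) = (1-p)(-3) ⇒ p = 3/4

P1 mixes 3/4 on A; P2 mixes 1/4 on P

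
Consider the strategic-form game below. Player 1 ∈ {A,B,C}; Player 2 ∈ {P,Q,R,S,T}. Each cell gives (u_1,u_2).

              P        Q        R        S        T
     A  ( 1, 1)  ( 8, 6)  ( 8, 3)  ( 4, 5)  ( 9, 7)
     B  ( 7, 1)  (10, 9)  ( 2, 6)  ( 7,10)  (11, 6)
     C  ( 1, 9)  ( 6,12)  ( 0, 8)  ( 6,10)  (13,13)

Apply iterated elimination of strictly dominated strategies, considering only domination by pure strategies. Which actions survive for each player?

IESDS → P1:{B,C} P2:{Q,S,T}

P2 drop P (Q beats it: A:6>1 B:9>1 C:12>9)
P2 drop R (Q beats it: A:6>3 B:9>6 C:12>8)
P1 drop A (B beats it: Q:10>8 S:7>4 T:11>9)
P1→{B,C} P2→{Q,S,T}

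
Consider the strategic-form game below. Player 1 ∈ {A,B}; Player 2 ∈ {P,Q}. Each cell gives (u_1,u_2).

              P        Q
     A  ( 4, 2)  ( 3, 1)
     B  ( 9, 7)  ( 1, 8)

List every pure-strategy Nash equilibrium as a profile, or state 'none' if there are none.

(A,P): not NE [P1→B gives 9>4]
(A,Q): not NE [P2→P gives 2>1]
(B,P): not NE [P2→Q gives 8>7]
(B,Q): not NE [P1→A gives 3>1]

No pure NE.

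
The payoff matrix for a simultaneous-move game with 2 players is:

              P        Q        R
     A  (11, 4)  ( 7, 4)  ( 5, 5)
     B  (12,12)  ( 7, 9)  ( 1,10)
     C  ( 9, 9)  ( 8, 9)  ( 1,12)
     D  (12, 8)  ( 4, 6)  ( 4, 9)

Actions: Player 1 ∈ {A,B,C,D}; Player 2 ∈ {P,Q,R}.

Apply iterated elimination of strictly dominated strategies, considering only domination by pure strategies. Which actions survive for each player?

P2 drop Q (R beats it: A:5>4 B:10>9 C:12>9 D:9>6)
P1 drop C (A beats it: P:11>9 R:5>1)
P1→{A,B,D} P2→{P,R}

Survivors P1:{A,B,D} P2:{P,R}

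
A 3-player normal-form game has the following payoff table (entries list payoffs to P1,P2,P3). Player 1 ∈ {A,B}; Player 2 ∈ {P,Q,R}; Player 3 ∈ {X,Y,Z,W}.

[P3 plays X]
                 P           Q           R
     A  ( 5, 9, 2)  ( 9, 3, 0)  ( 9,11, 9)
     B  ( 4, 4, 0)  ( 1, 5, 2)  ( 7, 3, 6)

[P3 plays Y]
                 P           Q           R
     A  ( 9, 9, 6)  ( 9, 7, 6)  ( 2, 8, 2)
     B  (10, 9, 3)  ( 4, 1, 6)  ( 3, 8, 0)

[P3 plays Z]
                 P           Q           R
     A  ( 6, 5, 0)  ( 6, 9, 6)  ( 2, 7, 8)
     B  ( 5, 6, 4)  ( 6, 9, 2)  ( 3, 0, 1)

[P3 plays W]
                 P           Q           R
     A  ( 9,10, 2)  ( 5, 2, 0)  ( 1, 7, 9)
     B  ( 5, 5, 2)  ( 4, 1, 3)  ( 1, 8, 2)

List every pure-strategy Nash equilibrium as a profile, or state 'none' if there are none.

(A,P,X): not NE [P2→R gives 11>9; P3→Y gives 6>2]
(A,P,Y): not NE [P1→B gives 10>9]
(A,P,Z): not NE [P2→Q gives 9>5; P3→Y gives 6>0]
(A,P,W): not NE [P3→Y gives 6>2]
(A,Q,X): not NE [P2→R gives 11>3; P3→Z gives 6>0]
(A,Q,Y): not NE [P2→P gives 9>7]
(A,Q,Z): NE
(A,Q,W): not NE [P2→P gives 10>2; P3→Z gives 6>0]
(A,R,X): NE
(A,R,Y): not NE [P1→B gives 3>2; P2→P gives 9>8; P3→W gives 9>2]
(A,R,Z): not NE [P1→B gives 3>2; P2→Q gives 9>7; P3→W gives 9>8]
(A,R,W): not NE [P2→P gives 10>7]
(B,P,X): not NE [P1→A gives 5>4; P2→Q gives 5>4; P3→Z gives 4>0]
(B,P,Y): not NE [P3→Z gives 4>3]
(B,P,Z): not NE [P1→A gives 6>5; P2→Q gives 9>6]
(B,P,W): not NE [P1→A gives 9>5; P2→R gives 8>5; P3→Z gives 4>2]
(B,Q,X): not NE [P1→A gives 9>1; P3→Y gives 6>2]
(B,Q,Y): not NE [P1→A gives 9>4; P2→P gives 9>1]
(B,Q,Z): not NE [P3→Y gives 6>2]
(B,Q,W): not NE [P1→A gives 5>4; P2→R gives 8>1; P3→Y gives 6>3]
(B,R,X): not NE [P1→A gives 9>7; P2→Q gives 5>3]
(B,R,Y): not NE [P2→P gives 9>8; P3→X gives 6>0]
(B,R,Z): not NE [P2→Q gives 9>0; P3→X gives 6>1]
(B,R,W): not NE [P3→X gives 6>2]

NE set: (A,Q,Z), (A,R,X)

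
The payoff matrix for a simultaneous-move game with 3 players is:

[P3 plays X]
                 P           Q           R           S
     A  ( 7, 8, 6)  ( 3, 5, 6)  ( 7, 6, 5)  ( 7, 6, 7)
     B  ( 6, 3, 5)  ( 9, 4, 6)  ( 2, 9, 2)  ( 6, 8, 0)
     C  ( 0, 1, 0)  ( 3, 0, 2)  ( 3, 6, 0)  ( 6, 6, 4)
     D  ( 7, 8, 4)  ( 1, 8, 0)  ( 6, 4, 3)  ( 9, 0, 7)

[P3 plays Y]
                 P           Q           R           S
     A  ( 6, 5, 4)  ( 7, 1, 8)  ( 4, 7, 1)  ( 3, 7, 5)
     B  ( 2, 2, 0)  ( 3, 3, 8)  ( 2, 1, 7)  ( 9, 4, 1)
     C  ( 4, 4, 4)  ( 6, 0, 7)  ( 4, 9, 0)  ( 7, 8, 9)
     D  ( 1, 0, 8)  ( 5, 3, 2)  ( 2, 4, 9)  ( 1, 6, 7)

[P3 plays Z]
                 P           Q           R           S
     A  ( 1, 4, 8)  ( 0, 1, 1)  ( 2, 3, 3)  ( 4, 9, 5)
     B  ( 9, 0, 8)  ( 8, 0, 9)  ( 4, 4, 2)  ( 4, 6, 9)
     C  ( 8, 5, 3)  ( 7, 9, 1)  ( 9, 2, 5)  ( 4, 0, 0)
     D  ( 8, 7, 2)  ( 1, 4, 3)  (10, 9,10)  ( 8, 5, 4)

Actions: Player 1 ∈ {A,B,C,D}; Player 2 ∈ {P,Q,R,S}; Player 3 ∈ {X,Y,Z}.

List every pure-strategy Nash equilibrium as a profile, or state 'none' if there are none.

(A,P,X): not NE [P3→Z gives 8>6]
(A,P,Y): not NE [P2→S gives 7>5; P3→Z gives 8>4]
(A,P,Z): not NE [P1→B gives 9>1; P2→S gives 9>4]
(A,Q,X): not NE [P1→B gives 9>3; P2→P gives 8>5; P3→Y gives 8>6]
(A,Q,Y): not NE [P2→S gives 7>1]
(A,Q,Z): not NE [P1→B gives 8>0; P2→S gives 9>1; P3→Y gives 8>1]
(A,R,X): not NE [P2→P gives 8>6]
(A,R,Y): not NE [P3→X gives 5>1]
(A,R,Z): not NE [P1→D gives 10>2; P2→S gives 9>3; P3→X gives 5>3]
(A,S,X): not NE [P1→D gives 9>7; P2→P gives 8>6]
(A,S,Y): not NE [P1→B gives 9>3; P3→X gives 7>5]
(A,S,Z): not NE [P1→D gives 8>4; P3→X gives 7>5]
(B,P,X): not NE [P1→D gives 7>6; P2→R gives 9>3; P3→Z gives 8>5]
(B,P,Y): not NE [P1→A gives 6>2; P2→S gives 4>2; P3→Z gives 8>0]
(B,P,Z): not NE [P2→S gives 6>0]
(B,Q,X): not NE [P2→R gives 9>4; P3→Z gives 9>6]
(B,Q,Y): not NE [P1→A gives 7>3; P2→S gives 4>3; P3→Z gives 9>8]
(B,Q,Z): not NE [P2→S gives 6>0]
(B,R,X): not NE [P1→A gives 7>2; P3→Y gives 7>2]
(B,R,Y): not NE [P1→C gives 4>2; P2→S gives 4>1]
(B,R,Z): not NE [P1→D gives 10>4; P2→S gives 6>4; P3→Y gives 7>2]
(B,S,X): not NE [P1→D gives 9>6; P2→R gives 9>8; P3→Z gives 9>0]
(B,S,Y): not NE [P3→Z gives 9>1]
(B,S,Z): not NE [P1→D gives 8>4]
(C,P,X): not NE [P1→D gives 7>0; P2→S gives 6>1; P3→Y gives 4>0]
(C,P,Y): not NE [P1→A gives 6>4; P2→R gives 9>4]
(C,P,Z): not NE [P1→B gives 9>8; P2→Q gives 9>5; P3→Y gives 4>3]
(C,Q,X): not NE [P1→B gives 9>3; P2→S gives 6>0; P3→Y gives 7>2]
(C,Q,Y): not NE [P1→A gives 7>6; P2→R gives 9>0]
(C,Q,Z): not NE [P1→B gives 8>7; P3→Y gives 7>1]
(C,R,X): not NE [P1→A gives 7>3; P3→Z gives 5>0]
(C,R,Y): not NE [P3→Z gives 5>0]
(C,R,Z): not NE [P1→D gives 10>9; P2→Q gives 9>2]
(C,S,X): not NE [P1→D gives 9>6; P3→Y gives 9>4]
(C,S,Y): not NE [P1→B gives 9>7; P2→R gives 9>8]
(C,S,Z): not NE [P1→D gives 8>4; P2→Q gives 9>0; P3→Y gives 9>0]
(D,P,X): not NE [P3→Y gives 8>4]
(D,P,Y): not NE [P1→A gives 6>1; P2→S gives 6>0]
(D,P,Z): not NE [P1→B gives 9>8; P2→R gives 9>7; P3→Y gives 8>2]
(D,Q,X): not NE [P1→B gives 9>1; P3→Z gives 3>0]
(D,Q,Y): not NE [P1→A gives 7>5; P2→S gives 6>3; P3→Z gives 3>2]
(D,Q,Z): not NE [P1→B gives 8>1; P2→R gives 9>4]
(D,R,X): not NE [P1→A gives 7>6; P2→Q gives 8>4; P3→Z gives 10>3]
(D,R,Y): not NE [P1→C gives 4>2; P2→S gives 6>4; P3→Z gives 10>9]
(D,R,Z): NE
(D,S,X): not NE [P2→Q gives 8>0]
(D,S,Y): not NE [P1→B gives 9>1]
(D,S,Z): not NE [P2→R gives 9>5; P3→Y gives 7>4]

PSNE = {(D,R,Z)}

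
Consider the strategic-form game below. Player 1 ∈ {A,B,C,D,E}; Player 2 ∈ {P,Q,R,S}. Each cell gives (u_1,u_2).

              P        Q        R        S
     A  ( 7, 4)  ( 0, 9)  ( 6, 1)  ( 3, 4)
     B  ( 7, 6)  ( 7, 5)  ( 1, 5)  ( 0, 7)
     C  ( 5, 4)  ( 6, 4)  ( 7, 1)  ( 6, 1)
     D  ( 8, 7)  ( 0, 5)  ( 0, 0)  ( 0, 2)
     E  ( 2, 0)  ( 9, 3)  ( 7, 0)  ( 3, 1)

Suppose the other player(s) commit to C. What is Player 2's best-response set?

BR_2 = {P,Q}

u_2(P vs C) = 4
u_2(Q vs C) = 4
u_2(R vs C) = 1
u_2(S vs C) = 1
max payoff 4 at {P,Q}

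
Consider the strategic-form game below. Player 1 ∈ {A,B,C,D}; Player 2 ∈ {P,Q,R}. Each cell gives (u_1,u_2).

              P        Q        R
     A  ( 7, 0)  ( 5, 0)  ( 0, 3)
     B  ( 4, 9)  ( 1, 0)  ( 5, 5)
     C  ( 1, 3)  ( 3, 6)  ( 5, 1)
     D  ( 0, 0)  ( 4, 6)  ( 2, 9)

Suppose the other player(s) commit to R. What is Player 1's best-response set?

u_1(A vs R) = 0
u_1(B vs R) = 5
u_1(C vs R) = 5
u_1(D vs R) = 2
max payoff 5 at {B,C}

P1 best: {B,C}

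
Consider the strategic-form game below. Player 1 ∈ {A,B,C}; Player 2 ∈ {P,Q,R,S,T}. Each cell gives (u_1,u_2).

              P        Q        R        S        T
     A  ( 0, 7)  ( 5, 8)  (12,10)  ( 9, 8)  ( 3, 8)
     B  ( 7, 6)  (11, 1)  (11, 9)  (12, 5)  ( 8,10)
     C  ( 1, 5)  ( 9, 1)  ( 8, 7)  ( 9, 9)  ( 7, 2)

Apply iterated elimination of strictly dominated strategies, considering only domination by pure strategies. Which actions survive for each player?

P1 drop C (B beats it: P:7>1 Q:11>9 R:11>8 S:12>9 T:8>7)
P2 drop P (R beats it: A:10>7 B:9>6)
P2 drop Q (R beats it: A:10>8 B:9>1)
P2 drop S (R beats it: A:10>8 B:9>5)
P1→{A,B} P2→{R,T}

Survivors P1:{A,B} P2:{R,T}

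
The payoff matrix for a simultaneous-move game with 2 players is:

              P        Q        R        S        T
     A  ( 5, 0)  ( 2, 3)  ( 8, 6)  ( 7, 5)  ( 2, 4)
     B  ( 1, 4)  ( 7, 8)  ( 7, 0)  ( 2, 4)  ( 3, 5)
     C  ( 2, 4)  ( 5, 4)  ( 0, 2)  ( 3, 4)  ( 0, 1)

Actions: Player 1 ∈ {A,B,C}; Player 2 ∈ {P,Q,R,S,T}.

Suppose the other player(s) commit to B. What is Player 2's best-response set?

u_2(P vs B) = 4
u_2(Q vs B) = 8
u_2(R vs B) = 0
u_2(S vs B) = 4
u_2(T vs B) = 5
max payoff 8 at {Q}

P2 best: {Q}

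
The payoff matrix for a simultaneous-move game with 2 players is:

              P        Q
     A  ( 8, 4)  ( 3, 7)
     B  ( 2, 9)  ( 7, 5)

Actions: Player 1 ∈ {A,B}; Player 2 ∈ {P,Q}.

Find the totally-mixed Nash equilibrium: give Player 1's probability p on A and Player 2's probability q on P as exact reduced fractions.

p=4/7, q=2/5

P1 indiff ⇒ q·8+(1-q)·3 = q·2+(1-q)·7 ⇒ q(6) = (1-q)(4) ⇒ q = 2/5
P2 indiff ⇒ p·4+(1-p)·9 = p·7+(1-p)·5 ⇒ p(-3) = (1-p)(-4) ⇒ p = 4/7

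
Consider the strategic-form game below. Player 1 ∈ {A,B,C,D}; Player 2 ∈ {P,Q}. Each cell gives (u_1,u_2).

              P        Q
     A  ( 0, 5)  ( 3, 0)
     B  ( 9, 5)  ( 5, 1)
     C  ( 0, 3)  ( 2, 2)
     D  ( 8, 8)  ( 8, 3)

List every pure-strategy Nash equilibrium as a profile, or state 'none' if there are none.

(A,P): not NE [P1→B gives 9>0]
(A,Q): not NE [P1→D gives 8>3; P2→P gives 5>0]
(B,P): NE
(B,Q): not NE [P1→D gives 8>5; P2→P gives 5>1]
(C,P): not NE [P1→B gives 9>0]
(C,Q): not NE [P1→D gives 8>2; P2→P gives 3>2]
(D,P): not NE [P1→B gives 9>8]
(D,Q): not NE [P2→P gives 8>3]

NE set: (B,P)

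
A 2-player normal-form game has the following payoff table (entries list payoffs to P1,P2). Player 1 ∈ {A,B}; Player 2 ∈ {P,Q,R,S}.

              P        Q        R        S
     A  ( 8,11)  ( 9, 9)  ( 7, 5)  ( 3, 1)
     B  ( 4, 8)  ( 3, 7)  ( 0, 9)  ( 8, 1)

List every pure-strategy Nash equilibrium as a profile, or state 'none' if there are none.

(A,P): NE
(A,Q): not NE [P2→P gives 11>9]
(A,R): not NE [P2→P gives 11>5]
(A,S): not NE [P1→B gives 8>3; P2→P gives 11>1]
(B,P): not NE [P1→A gives 8>4; P2→R gives 9>8]
(B,Q): not NE [P1→A gives 9>3; P2→R gives 9>7]
(B,R): not NE [P1→A gives 7>0]
(B,S): not NE [P2→R gives 9>1]

PSNE = {(A,P)}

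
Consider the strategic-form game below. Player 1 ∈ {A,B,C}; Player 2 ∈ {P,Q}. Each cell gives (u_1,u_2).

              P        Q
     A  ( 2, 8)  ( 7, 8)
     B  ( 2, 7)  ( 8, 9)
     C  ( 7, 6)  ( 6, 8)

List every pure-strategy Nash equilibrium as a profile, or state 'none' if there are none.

NE set: (B,Q)

(A,P): not NE [P1→C gives 7>2]
(A,Q): not NE [P1→B gives 8>7]
(B,P): not NE [P1→C gives 7>2; P2→Q gives 9>7]
(B,Q): NE
(C,P): not NE [P2→Q gives 8>6]
(C,Q): not NE [P1→B gives 8>6]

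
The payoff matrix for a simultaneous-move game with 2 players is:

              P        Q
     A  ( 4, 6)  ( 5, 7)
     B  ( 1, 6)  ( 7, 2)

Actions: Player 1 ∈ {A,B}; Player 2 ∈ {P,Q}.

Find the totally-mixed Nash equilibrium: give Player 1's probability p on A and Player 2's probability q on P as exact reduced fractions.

P1 indiff ⇒ q·4+(1-q)·5 = q·1+(1-q)·7 ⇒ q(3) = (1-q)(2) ⇒ q = 2/5
P2 indiff ⇒ p·6+(1-p)·6 = p·7+(1-p)·2 ⇒ p(-1) = (1-p)(-4) ⇒ p = 4/5

(p,q) = (4/5, 2/5)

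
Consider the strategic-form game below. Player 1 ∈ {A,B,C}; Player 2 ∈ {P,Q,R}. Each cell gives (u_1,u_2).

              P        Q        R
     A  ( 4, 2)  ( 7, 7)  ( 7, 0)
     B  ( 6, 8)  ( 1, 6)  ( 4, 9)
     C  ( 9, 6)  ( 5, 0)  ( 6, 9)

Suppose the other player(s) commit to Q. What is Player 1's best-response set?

u_1(A vs Q) = 7
u_1(B vs Q) = 1
u_1(C vs Q) = 5
max payoff 7 at {A}

P1 best: {A}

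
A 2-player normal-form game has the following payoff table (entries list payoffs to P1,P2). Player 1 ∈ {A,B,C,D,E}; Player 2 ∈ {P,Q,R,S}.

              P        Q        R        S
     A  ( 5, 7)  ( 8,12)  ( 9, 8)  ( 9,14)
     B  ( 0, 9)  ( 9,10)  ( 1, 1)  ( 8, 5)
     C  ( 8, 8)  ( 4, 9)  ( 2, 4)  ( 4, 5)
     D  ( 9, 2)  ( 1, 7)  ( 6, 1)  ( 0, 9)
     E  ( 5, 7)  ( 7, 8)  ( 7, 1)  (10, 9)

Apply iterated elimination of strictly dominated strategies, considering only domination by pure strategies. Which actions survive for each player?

IESDS → P1:{A,B,E} P2:{Q,S}

P2 drop P (Q beats it: A:12>7 B:10>9 C:9>8 D:7>2 E:8>7)
P1 drop C (A beats it: Q:8>4 R:9>2 S:9>4)
P1 drop D (A beats it: Q:8>1 R:9>6 S:9>0)
P2 drop R (Q beats it: A:12>8 B:10>1 E:8>1)
P1→{A,B,E} P2→{Q,S}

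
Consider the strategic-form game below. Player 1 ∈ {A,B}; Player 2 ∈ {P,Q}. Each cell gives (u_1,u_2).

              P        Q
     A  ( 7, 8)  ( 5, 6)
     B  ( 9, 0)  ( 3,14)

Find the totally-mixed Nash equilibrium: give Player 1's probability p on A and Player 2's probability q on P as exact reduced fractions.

P1 mixes 7/8 on A; P2 mixes 1/2 on P

P1 indiff ⇒ q·7+(1-q)·5 = q·9+(1-q)·3 ⇒ q(-2) = (1-q)(-2) ⇒ q = 1/2
P2 indiff ⇒ p·8+(1-p)·0 = p·6+(1-p)·14 ⇒ p(2) = (1-p)(14) ⇒ p = 7/8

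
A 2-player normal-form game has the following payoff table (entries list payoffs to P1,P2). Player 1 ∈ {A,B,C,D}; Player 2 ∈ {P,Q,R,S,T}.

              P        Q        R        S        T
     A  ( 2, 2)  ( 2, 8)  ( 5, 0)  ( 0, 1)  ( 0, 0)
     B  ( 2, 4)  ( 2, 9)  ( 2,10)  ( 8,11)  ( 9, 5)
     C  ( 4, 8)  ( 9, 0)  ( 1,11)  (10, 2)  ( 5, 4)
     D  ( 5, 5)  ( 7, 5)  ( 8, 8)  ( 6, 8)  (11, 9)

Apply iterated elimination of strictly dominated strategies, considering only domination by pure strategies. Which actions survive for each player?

Remaining: P1:{B,C,D} P2:{R,S,T}

P1 drop A (D beats it: P:5>2 Q:7>2 R:8>5 S:6>0 T:11>0)
P2 drop P (R beats it: B:10>4 C:11>8 D:8>5)
P2 drop Q (R beats it: B:10>9 C:11>0 D:8>5)
P1→{B,C,D} P2→{R,S,T}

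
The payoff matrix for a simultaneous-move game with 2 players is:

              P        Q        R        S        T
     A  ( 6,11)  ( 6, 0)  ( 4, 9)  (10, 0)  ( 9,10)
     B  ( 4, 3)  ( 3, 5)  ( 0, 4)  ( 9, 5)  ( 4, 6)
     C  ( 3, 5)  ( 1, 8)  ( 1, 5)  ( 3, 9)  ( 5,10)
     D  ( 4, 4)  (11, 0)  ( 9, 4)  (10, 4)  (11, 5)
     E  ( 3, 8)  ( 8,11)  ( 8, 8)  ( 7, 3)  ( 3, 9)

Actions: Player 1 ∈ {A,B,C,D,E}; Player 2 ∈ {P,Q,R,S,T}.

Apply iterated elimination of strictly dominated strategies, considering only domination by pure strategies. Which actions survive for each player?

P1 drop B (A beats it: P:6>4 Q:6>3 R:4>0 S:10>9 T:9>4)
P1 drop C (A beats it: P:6>3 Q:6>1 R:4>1 S:10>3 T:9>5)
P1 drop E (D beats it: P:4>3 Q:11>8 R:9>8 S:10>7 T:11>3)
P2 drop Q (P beats it: A:11>0 D:4>0)
P2 drop R (T beats it: A:10>9 D:5>4)
P2 drop S (T beats it: A:10>0 D:5>4)
P1→{A,D} P2→{P,T}

Remaining: P1:{A,D} P2:{P,T}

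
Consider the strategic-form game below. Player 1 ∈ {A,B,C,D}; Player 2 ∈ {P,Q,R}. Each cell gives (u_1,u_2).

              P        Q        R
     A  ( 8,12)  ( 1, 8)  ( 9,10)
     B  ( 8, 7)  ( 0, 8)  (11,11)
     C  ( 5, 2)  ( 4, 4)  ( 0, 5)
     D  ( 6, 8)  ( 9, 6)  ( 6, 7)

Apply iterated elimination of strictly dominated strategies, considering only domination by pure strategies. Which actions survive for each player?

P1 drop C (D beats it: P:6>5 Q:9>4 R:6>0)
P2 drop Q (R beats it: A:10>8 B:11>8 D:7>6)
P1 drop D (A beats it: P:8>6 R:9>6)
P1→{A,B} P2→{P,R}

Remaining: P1:{A,B} P2:{P,R}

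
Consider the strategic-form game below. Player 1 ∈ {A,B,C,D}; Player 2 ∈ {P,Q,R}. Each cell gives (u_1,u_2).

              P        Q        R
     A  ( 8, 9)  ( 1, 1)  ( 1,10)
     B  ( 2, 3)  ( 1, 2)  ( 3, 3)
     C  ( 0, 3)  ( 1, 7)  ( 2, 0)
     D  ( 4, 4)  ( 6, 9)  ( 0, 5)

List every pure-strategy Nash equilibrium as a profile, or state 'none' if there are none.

(A,P): not NE [P2→R gives 10>9]
(A,Q): not NE [P1→D gives 6>1; P2→R gives 10>1]
(A,R): not NE [P1→B gives 3>1]
(B,P): not NE [P1→A gives 8>2]
(B,Q): not NE [P1→D gives 6>1; P2→R gives 3>2]
(B,R): NE
(C,P): not NE [P1→A gives 8>0; P2→Q gives 7>3]
(C,Q): not NE [P1→D gives 6>1]
(C,R): not NE [P1→B gives 3>2; P2→Q gives 7>0]
(D,P): not NE [P1→A gives 8>4; P2→Q gives 9>4]
(D,Q): NE
(D,R): not NE [P1→B gives 3>0; P2→Q gives 9>5]

NE set: (B,R), (D,Q)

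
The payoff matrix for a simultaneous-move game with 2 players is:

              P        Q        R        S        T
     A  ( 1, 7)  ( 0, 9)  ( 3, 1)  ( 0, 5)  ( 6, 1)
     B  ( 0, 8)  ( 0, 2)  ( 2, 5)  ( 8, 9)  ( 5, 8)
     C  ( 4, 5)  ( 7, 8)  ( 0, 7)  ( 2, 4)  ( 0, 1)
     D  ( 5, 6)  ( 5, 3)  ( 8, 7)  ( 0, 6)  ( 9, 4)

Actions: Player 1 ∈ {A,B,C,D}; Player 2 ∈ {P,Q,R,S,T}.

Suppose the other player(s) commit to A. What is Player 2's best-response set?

u_2(P vs A) = 7
u_2(Q vs A) = 9
u_2(R vs A) = 1
u_2(S vs A) = 5
u_2(T vs A) = 1
max payoff 9 at {Q}

BR_2 = {Q}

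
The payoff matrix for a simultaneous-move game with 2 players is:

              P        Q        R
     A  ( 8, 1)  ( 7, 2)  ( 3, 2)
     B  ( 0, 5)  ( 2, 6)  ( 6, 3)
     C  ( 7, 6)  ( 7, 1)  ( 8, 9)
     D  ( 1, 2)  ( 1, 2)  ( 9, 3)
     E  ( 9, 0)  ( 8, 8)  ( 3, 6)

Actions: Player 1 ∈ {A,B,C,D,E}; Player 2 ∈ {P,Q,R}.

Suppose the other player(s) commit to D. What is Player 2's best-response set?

P2 best: {R}

u_2(P vs D) = 2
u_2(Q vs D) = 2
u_2(R vs D) = 3
max payoff 3 at {R}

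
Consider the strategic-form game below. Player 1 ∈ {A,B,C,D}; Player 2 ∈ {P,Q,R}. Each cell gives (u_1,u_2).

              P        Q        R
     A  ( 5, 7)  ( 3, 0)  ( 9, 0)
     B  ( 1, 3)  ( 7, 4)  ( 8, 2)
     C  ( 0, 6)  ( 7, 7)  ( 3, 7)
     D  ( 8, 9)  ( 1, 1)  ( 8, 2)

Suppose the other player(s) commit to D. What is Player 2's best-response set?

P2 best: {P}

u_2(P vs D) = 9
u_2(Q vs D) = 1
u_2(R vs D) = 2
max payoff 9 at {P}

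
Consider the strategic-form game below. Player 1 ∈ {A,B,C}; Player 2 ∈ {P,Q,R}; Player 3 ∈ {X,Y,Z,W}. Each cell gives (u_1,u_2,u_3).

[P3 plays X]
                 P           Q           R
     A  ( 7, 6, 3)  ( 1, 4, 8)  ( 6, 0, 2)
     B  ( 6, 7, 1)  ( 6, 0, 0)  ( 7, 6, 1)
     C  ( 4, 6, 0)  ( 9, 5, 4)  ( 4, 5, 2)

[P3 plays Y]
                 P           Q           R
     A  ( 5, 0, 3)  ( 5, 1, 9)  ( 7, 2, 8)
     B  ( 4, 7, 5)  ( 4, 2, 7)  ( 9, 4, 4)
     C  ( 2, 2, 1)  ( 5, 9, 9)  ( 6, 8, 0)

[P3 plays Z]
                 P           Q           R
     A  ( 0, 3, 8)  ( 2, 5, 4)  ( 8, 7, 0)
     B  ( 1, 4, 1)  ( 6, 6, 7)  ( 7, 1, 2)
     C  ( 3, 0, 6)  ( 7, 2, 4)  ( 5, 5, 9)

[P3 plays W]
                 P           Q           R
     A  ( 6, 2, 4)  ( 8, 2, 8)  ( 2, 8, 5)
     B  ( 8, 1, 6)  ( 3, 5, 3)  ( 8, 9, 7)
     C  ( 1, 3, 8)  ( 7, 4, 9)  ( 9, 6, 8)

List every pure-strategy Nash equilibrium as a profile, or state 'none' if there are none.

NE set: (C,Q,Y)

(A,P,X): not NE [P3→Z gives 8>3]
(A,P,Y): not NE [P2→R gives 2>0; P3→Z gives 8>3]
(A,P,Z): not NE [P1→C gives 3>0; P2→R gives 7>3]
(A,P,W): not NE [P1→B gives 8>6; P2→R gives 8>2; P3→Z gives 8>4]
(A,Q,X): not NE [P1→C gives 9>1; P2→P gives 6>4; P3→Y gives 9>8]
(A,Q,Y): not NE [P2→R gives 2>1]
(A,Q,Z): not NE [P1→C gives 7>2; P2→R gives 7>5; P3→Y gives 9>4]
(A,Q,W): not NE [P2→R gives 8>2; P3→Y gives 9>8]
(A,R,X): not NE [P1→B gives 7>6; P2→P gives 6>0; P3→Y gives 8>2]
(A,R,Y): not NE [P1→B gives 9>7]
(A,R,Z): not NE [P3→Y gives 8>0]
(A,R,W): not NE [P1→C gives 9>2; P3→Y gives 8>5]
(B,P,X): not NE [P1→A gives 7>6; P3→W gives 6>1]
(B,P,Y): not NE [P1→A gives 5>4; P3→W gives 6>5]
(B,P,Z): not NE [P1→C gives 3>1; P2→Q gives 6>4; P3→W gives 6>1]
(B,P,W): not NE [P2→R gives 9>1]
(B,Q,X): not NE [P1→C gives 9>6; P2→P gives 7>0; P3→Z gives 7>0]
(B,Q,Y): not NE [P1→C gives 5>4; P2→P gives 7>2]
(B,Q,Z): not NE [P1→C gives 7>6]
(B,Q,W): not NE [P1→A gives 8>3; P2→R gives 9>5; P3→Z gives 7>3]
(B,R,X): not NE [P2→P gives 7>6; P3→W gives 7>1]
(B,R,Y): not NE [P2→P gives 7>4; P3→W gives 7>4]
(B,R,Z): not NE [P1→A gives 8>7; P2→Q gives 6>1; P3→W gives 7>2]
(B,R,W): not NE [P1→C gives 9>8]
(C,P,X): not NE [P1→A gives 7>4; P3→W gives 8>0]
(C,P,Y): not NE [P1→A gives 5>2; P2→Q gives 9>2; P3→W gives 8>1]
(C,P,Z): not NE [P2→R gives 5>0; P3→W gives 8>6]
(C,P,W): not NE [P1→B gives 8>1; P2→R gives 6>3]
(C,Q,X): not NE [P2→P gives 6>5; P3→W gives 9>4]
(C,Q,Y): NE
(C,Q,Z): not NE [P2→R gives 5>2; P3→W gives 9>4]
(C,Q,W): not NE [P1→A gives 8>7; P2→R gives 6>4]
(C,R,X): not NE [P1→B gives 7>4; P2→P gives 6>5; P3→Z gives 9>2]
(C,R,Y): not NE [P1→B gives 9>6; P2→Q gives 9>8; P3→Z gives 9>0]
(C,R,Z): not NE [P1→A gives 8>5]
(C,R,W): not NE [P3→Z gives 9>8]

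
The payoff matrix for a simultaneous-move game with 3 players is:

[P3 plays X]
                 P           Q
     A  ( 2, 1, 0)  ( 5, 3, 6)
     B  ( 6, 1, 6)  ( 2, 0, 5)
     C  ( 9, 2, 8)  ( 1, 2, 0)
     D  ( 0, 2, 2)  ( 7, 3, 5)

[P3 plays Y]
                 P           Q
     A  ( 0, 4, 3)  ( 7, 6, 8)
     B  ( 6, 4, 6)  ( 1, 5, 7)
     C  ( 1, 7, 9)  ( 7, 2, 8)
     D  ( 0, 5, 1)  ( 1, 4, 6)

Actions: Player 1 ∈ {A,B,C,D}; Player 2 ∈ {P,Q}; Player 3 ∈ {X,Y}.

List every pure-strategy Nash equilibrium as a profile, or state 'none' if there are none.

NE set: (A,Q,Y)

(A,P,X): not NE [P1→C gives 9>2; P2→Q gives 3>1; P3→Y gives 3>0]
(A,P,Y): not NE [P1→B gives 6>0; P2→Q gives 6>4]
(A,Q,X): not NE [P1→D gives 7>5; P3→Y gives 8>6]
(A,Q,Y): NE
(B,P,X): not NE [P1→C gives 9>6]
(B,P,Y): not NE [P2→Q gives 5>4]
(B,Q,X): not NE [P1→D gives 7>2; P2→P gives 1>0; P3→Y gives 7>5]
(B,Q,Y): not NE [P1→C gives 7>1]
(C,P,X): not NE [P3→Y gives 9>8]
(C,P,Y): not NE [P1→B gives 6>1]
(C,Q,X): not NE [P1→D gives 7>1; P3→Y gives 8>0]
(C,Q,Y): not NE [P2→P gives 7>2]
(D,P,X): not NE [P1→C gives 9>0; P2→Q gives 3>2]
(D,P,Y): not NE [P1→B gives 6>0; P3→X gives 2>1]
(D,Q,X): not NE [P3→Y gives 6>5]
(D,Q,Y): not NE [P1→C gives 7>1; P2→P gives 5>4]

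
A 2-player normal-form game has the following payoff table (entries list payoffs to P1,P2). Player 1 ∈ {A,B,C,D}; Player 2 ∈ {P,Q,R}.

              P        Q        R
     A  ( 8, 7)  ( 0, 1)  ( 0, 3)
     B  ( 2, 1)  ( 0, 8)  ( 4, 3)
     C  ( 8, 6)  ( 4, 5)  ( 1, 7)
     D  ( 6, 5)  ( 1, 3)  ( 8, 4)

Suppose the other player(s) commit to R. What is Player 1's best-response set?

BR_1 = {D}

u_1(A vs R) = 0
u_1(B vs R) = 4
u_1(C vs R) = 1
u_1(D vs R) = 8
max payoff 8 at {D}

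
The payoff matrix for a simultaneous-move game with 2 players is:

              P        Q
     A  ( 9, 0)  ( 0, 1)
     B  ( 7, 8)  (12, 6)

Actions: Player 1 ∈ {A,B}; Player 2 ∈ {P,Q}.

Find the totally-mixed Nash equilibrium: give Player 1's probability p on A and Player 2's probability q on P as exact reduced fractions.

(p,q) = (2/3, 6/7)

P1 indiff ⇒ q·9+(1-q)·0 = q·7+(1-q)·12 ⇒ q(2) = (1-q)(12) ⇒ q = 6/7
P2 indiff ⇒ p·0+(1-p)·8 = p·1+(1-p)·6 ⇒ p(-1) = (1-p)(-2) ⇒ p = 2/3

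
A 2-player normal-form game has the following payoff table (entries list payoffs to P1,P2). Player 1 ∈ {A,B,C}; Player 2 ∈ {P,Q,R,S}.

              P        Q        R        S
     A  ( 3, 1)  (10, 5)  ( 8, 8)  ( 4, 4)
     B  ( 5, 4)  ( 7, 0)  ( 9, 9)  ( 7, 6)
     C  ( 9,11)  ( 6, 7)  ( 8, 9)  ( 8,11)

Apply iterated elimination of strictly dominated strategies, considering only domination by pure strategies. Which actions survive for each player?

P2 drop Q (R beats it: A:8>5 B:9>0 C:9>7)
P1 drop A (B beats it: P:5>3 R:9>8 S:7>4)
P1→{B,C} P2→{P,R,S}

Survivors P1:{B,C} P2:{P,R,S}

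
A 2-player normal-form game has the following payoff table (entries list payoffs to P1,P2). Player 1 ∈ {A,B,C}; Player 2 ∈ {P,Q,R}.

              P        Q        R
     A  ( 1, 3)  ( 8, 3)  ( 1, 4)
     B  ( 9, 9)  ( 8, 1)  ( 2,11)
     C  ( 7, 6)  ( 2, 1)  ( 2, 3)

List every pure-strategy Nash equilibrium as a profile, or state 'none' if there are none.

(A,P): not NE [P1→B gives 9>1; P2→R gives 4>3]
(A,Q): not NE [P2→R gives 4>3]
(A,R): not NE [P1→C gives 2>1]
(B,P): not NE [P2→R gives 11>9]
(B,Q): not NE [P2→R gives 11>1]
(B,R): NE
(C,P): not NE [P1→B gives 9>7]
(C,Q): not NE [P1→B gives 8>2; P2→P gives 6>1]
(C,R): not NE [P2→P gives 6>3]

PSNE = {(B,R)}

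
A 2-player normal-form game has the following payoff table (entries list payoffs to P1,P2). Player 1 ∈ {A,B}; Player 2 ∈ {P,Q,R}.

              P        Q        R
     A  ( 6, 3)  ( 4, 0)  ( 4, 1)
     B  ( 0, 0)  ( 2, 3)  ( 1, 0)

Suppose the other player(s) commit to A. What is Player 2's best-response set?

BR_2 = {P}

u_2(P vs A) = 3
u_2(Q vs A) = 0
u_2(R vs A) = 1
max payoff 3 at {P}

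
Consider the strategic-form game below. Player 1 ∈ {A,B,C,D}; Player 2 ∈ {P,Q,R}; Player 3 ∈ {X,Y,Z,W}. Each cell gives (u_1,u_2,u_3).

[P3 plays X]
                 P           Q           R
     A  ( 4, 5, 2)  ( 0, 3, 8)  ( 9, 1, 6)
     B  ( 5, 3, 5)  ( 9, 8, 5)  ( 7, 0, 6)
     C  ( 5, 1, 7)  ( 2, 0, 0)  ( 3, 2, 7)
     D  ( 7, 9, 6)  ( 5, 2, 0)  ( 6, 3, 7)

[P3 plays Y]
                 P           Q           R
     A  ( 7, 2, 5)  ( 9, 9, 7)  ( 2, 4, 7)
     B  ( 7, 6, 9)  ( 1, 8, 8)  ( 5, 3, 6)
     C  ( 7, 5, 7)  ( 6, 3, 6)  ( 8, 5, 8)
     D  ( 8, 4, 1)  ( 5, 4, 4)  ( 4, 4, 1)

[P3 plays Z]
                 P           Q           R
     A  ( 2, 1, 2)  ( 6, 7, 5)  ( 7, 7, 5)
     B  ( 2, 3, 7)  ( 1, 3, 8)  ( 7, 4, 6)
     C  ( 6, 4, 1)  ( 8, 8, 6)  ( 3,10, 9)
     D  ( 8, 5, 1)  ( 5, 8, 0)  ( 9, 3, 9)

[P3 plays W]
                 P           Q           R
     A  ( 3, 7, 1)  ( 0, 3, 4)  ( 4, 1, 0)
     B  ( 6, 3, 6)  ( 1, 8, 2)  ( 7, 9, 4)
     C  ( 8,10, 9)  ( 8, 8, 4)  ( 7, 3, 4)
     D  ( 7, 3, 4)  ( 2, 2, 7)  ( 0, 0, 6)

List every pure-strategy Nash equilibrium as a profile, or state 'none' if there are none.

(A,P,X): not NE [P1→D gives 7>4; P3→Y gives 5>2]
(A,P,Y): not NE [P1→D gives 8>7; P2→Q gives 9>2]
(A,P,Z): not NE [P1→D gives 8>2; P2→R gives 7>1; P3→Y gives 5>2]
(A,P,W): not NE [P1→C gives 8>3; P3→Y gives 5>1]
(A,Q,X): not NE [P1→B gives 9>0; P2→P gives 5>3]
(A,Q,Y): not NE [P3→X gives 8>7]
(A,Q,Z): not NE [P1→C gives 8>6; P3→X gives 8>5]
(A,Q,W): not NE [P1→C gives 8>0; P2→P gives 7>3; P3→X gives 8>4]
(A,R,X): not NE [P2→P gives 5>1; P3→Y gives 7>6]
(A,R,Y): not NE [P1→C gives 8>2; P2→Q gives 9>4]
(A,R,Z): not NE [P1→D gives 9>7; P3→Y gives 7>5]
(A,R,W): not NE [P1→C gives 7>4; P2→P gives 7>1; P3→Y gives 7>0]
(B,P,X): not NE [P1→D gives 7>5; P2→Q gives 8>3; P3→Y gives 9>5]
(B,P,Y): not NE [P1→D gives 8>7; P2→Q gives 8>6]
(B,P,Z): not NE [P1→D gives 8>2; P2→R gives 4>3; P3→Y gives 9>7]
(B,P,W): not NE [P1→C gives 8>6; P2→R gives 9>3; P3→Y gives 9>6]
(B,Q,X): not NE [P3→Z gives 8>5]
(B,Q,Y): not NE [P1→A gives 9>1]
(B,Q,Z): not NE [P1→C gives 8>1; P2→R gives 4>3]
(B,Q,W): not NE [P1→C gives 8>1; P2→R gives 9>8; P3→Z gives 8>2]
(B,R,X): not NE [P1→A gives 9>7; P2→Q gives 8>0]
(B,R,Y): not NE [P1→C gives 8>5; P2→Q gives 8>3]
(B,R,Z): not NE [P1→D gives 9>7]
(B,R,W): not NE [P3→Z gives 6>4]
(C,P,X): not NE [P1→D gives 7>5; P2→R gives 2>1; P3→W gives 9>7]
(C,P,Y): not NE [P1→D gives 8>7; P3→W gives 9>7]
(C,P,Z): not NE [P1→D gives 8>6; P2→R gives 10>4; P3→W gives 9>1]
(C,P,W): NE
(C,Q,X): not NE [P1→B gives 9>2; P2→R gives 2>0; P3→Z gives 6>0]
(C,Q,Y): not NE [P1→A gives 9>6; P2→R gives 5>3]
(C,Q,Z): not NE [P2→R gives 10>8]
(C,Q,W): not NE [P2→P gives 10>8; P3→Z gives 6>4]
(C,R,X): not NE [P1→A gives 9>3; P3→Z gives 9>7]
(C,R,Y): not NE [P3→Z gives 9>8]
(C,R,Z): not NE [P1→D gives 9>3]
(C,R,W): not NE [P2→P gives 10>3; P3→Z gives 9>4]
(D,P,X): NE
(D,P,Y): not NE [P3→X gives 6>1]
(D,P,Z): not NE [P2→Q gives 8>5; P3→X gives 6>1]
(D,P,W): not NE [P1→C gives 8>7; P3→X gives 6>4]
(D,Q,X): not NE [P1→B gives 9>5; P2→P gives 9>2; P3→W gives 7>0]
(D,Q,Y): not NE [P1→A gives 9>5; P3→W gives 7>4]
(D,Q,Z): not NE [P1→C gives 8>5; P3→W gives 7>0]
(D,Q,W): not NE [P1→C gives 8>2; P2→P gives 3>2]
(D,R,X): not NE [P1→A gives 9>6; P2→P gives 9>3; P3→Z gives 9>7]
(D,R,Y): not NE [P1→C gives 8>4; P3→Z gives 9>1]
(D,R,Z): not NE [P2→Q gives 8>3]
(D,R,W): not NE [P1→C gives 7>0; P2→P gives 3>0; P3→Z gives 9>6]

NE set: (C,P,W), (D,P,X)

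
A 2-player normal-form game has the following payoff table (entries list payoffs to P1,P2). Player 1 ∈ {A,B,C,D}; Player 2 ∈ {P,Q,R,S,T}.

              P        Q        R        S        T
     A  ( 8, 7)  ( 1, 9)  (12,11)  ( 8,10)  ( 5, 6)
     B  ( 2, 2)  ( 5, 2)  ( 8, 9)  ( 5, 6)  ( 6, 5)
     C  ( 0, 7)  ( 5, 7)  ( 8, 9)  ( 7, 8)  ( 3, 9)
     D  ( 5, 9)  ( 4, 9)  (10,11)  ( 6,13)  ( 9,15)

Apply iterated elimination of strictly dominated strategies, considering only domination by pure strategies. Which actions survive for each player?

Survivors P1:{A,D} P2:{R,S,T}

P2 drop P (R beats it: A:11>7 B:9>2 C:9>7 D:11>9)
P2 drop Q (R beats it: A:11>9 B:9>2 C:9>7 D:11>9)
P1 drop B (D beats it: R:10>8 S:6>5 T:9>6)
P1 drop C (A beats it: R:12>8 S:8>7 T:5>3)
P1→{A,D} P2→{R,S,T}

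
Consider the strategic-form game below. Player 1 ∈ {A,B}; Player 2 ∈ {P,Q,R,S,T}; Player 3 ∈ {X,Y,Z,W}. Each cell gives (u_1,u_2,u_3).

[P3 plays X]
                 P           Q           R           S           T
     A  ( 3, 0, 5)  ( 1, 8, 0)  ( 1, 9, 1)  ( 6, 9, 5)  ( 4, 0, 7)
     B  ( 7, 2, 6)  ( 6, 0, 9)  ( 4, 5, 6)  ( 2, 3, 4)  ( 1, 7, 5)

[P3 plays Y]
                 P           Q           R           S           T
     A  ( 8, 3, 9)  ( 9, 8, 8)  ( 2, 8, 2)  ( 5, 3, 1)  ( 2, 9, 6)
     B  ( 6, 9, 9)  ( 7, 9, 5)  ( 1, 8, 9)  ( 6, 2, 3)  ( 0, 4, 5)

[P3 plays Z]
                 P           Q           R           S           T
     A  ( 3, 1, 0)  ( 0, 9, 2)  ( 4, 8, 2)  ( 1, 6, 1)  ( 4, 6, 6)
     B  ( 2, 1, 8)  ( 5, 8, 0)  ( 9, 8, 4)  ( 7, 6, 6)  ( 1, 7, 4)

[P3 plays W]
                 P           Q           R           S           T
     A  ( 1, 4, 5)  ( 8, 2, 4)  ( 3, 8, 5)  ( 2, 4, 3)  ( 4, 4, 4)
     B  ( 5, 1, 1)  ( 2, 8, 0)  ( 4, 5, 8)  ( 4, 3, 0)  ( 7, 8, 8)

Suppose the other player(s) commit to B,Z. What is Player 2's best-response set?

u_2(P vs B,Z) = 1
u_2(Q vs B,Z) = 8
u_2(R vs B,Z) = 8
u_2(S vs B,Z) = 6
u_2(T vs B,Z) = 7
max payoff 8 at {Q,R}

argmax u_2 = {Q,R}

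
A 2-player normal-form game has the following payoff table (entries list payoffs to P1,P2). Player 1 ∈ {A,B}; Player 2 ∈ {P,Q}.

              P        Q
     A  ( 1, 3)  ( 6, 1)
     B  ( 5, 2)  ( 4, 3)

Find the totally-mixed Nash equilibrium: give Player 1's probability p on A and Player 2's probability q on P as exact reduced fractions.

(p,q) = (1/3, 1/3)

P1 indiff ⇒ q·1+(1-q)·6 = q·5+(1-q)·4 ⇒ q(-4) = (1-q)(-2) ⇒ q = 1/3
P2 indiff ⇒ p·3+(1-p)·2 = p·1+(1-p)·3 ⇒ p(2) = (1-p)(1) ⇒ p = 1/3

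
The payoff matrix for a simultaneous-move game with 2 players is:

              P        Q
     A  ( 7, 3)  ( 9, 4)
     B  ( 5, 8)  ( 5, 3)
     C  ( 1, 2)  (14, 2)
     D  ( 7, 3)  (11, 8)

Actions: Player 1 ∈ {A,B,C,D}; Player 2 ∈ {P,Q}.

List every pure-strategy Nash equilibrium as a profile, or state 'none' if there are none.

NE set: (C,Q)

(A,P): not NE [P2→Q gives 4>3]
(A,Q): not NE [P1→C gives 14>9]
(B,P): not NE [P1→D gives 7>5]
(B,Q): not NE [P1→C gives 14>5; P2→P gives 8>3]
(C,P): not NE [P1→D gives 7>1]
(C,Q): NE
(D,P): not NE [P2→Q gives 8>3]
(D,Q): not NE [P1→C gives 14>11]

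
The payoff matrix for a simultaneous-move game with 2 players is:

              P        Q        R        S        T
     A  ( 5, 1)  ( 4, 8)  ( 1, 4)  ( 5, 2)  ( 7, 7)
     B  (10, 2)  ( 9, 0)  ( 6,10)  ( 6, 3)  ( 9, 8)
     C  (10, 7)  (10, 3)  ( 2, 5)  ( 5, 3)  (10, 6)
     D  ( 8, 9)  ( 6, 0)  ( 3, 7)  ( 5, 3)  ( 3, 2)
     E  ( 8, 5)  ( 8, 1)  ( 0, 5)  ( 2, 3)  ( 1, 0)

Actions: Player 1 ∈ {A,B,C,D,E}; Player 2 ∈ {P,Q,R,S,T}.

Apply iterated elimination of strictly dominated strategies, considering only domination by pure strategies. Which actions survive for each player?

P1 drop A (B beats it: P:10>5 Q:9>4 R:6>1 S:6>5 T:9>7)
P1 drop D (B beats it: P:10>8 Q:9>6 R:6>3 S:6>5 T:9>3)
P1 drop E (B beats it: P:10>8 Q:9>8 R:6>0 S:6>2 T:9>1)
P2 drop Q (P beats it: B:2>0 C:7>3)
P2 drop S (R beats it: B:10>3 C:5>3)
P1→{B,C} P2→{P,R,T}

Remaining: P1:{B,C} P2:{P,R,T}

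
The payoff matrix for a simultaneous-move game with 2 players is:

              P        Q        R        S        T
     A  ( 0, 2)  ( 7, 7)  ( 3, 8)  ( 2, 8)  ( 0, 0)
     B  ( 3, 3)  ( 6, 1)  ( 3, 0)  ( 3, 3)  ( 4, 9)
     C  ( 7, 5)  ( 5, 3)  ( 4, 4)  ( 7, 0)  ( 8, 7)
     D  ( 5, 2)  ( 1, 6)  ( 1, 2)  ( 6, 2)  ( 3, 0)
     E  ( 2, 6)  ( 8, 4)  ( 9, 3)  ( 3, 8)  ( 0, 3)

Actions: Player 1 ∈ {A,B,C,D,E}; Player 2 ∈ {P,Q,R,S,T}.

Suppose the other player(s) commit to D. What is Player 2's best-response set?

argmax u_2 = {Q}

u_2(P vs D) = 2
u_2(Q vs D) = 6
u_2(R vs D) = 2
u_2(S vs D) = 2
u_2(T vs D) = 0
max payoff 6 at {Q}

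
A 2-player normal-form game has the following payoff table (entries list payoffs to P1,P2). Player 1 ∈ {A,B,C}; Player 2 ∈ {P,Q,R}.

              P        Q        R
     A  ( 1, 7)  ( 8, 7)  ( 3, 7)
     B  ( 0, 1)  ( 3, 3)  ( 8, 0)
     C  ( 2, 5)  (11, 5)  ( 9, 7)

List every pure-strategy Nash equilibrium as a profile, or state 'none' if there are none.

PSNE = {(C,R)}

(A,P): not NE [P1→C gives 2>1]
(A,Q): not NE [P1→C gives 11>8]
(A,R): not NE [P1→C gives 9>3]
(B,P): not NE [P1→C gives 2>0; P2→Q gives 3>1]
(B,Q): not NE [P1→C gives 11>3]
(B,R): not NE [P1→C gives 9>8; P2→Q gives 3>0]
(C,P): not NE [P2→R gives 7>5]
(C,Q): not NE [P2→R gives 7>5]
(C,R): NE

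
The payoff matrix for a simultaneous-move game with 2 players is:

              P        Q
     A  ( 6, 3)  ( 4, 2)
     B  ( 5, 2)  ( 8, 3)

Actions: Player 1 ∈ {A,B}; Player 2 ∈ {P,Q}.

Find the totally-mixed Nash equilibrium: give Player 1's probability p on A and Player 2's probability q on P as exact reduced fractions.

P1 mixes 1/2 on A; P2 mixes 4/5 on P

P1 indiff ⇒ q·6+(1-q)·4 = q·5+(1-q)·8 ⇒ q(1) = (1-q)(4) ⇒ q = 4/5
P2 indiff ⇒ p·3+(1-p)·2 = p·2+(1-p)·3 ⇒ p(1) = (1-p)(1) ⇒ p = 1/2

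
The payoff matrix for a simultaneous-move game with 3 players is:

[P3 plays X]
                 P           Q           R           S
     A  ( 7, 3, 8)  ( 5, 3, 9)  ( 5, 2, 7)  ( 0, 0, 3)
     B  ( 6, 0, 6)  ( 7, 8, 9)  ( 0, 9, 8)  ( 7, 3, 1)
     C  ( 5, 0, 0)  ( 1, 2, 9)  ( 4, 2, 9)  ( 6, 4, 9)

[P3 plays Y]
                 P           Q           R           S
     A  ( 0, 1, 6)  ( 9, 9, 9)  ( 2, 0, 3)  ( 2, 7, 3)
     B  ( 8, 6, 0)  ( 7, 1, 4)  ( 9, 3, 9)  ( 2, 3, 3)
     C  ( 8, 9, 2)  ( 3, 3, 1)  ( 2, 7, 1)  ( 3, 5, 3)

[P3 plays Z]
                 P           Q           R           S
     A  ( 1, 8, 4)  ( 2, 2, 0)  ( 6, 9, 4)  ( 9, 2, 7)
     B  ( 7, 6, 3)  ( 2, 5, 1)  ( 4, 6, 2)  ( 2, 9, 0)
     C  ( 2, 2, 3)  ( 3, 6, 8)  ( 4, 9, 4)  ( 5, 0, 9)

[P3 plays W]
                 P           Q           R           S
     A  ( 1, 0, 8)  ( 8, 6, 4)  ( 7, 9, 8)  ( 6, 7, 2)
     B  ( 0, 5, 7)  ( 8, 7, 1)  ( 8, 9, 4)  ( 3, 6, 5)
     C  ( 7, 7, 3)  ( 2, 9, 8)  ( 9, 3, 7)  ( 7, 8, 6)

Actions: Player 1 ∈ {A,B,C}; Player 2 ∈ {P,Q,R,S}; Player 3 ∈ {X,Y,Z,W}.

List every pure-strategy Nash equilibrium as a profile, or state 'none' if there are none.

(A,P,X): NE
(A,P,Y): not NE [P1→C gives 8>0; P2→Q gives 9>1; P3→W gives 8>6]
(A,P,Z): not NE [P1→B gives 7>1; P2→R gives 9>8; P3→W gives 8>4]
(A,P,W): not NE [P1→C gives 7>1; P2→R gives 9>0]
(A,Q,X): not NE [P1→B gives 7>5]
(A,Q,Y): NE
(A,Q,Z): not NE [P1→C gives 3>2; P2→R gives 9>2; P3→Y gives 9>0]
(A,Q,W): not NE [P2→R gives 9>6; P3→Y gives 9>4]
(A,R,X): not NE [P2→Q gives 3>2; P3→W gives 8>7]
(A,R,Y): not NE [P1→B gives 9>2; P2→Q gives 9>0; P3→W gives 8>3]
(A,R,Z): not NE [P3→W gives 8>4]
(A,R,W): not NE [P1→C gives 9>7]
(A,S,X): not NE [P1→B gives 7>0; P2→Q gives 3>0; P3→Z gives 7>3]
(A,S,Y): not NE [P1→C gives 3>2; P2→Q gives 9>7; P3→Z gives 7>3]
(A,S,Z): not NE [P2→R gives 9>2]
(A,S,W): not NE [P1→C gives 7>6; P2→R gives 9>7; P3→Z gives 7>2]
(B,P,X): not NE [P1→A gives 7>6; P2→R gives 9>0; P3→W gives 7>6]
(B,P,Y): not NE [P3→W gives 7>0]
(B,P,Z): not NE [P2→S gives 9>6; P3→W gives 7>3]
(B,P,W): not NE [P1→C gives 7>0; P2→R gives 9>5]
(B,Q,X): not NE [P2→R gives 9>8]
(B,Q,Y): not NE [P1→A gives 9>7; P2→P gives 6>1; P3→X gives 9>4]
(B,Q,Z): not NE [P1→C gives 3>2; P2→S gives 9>5; P3→X gives 9>1]
(B,Q,W): not NE [P2→R gives 9>7; P3→X gives 9>1]
(B,R,X): not NE [P1→A gives 5>0; P3→Y gives 9>8]
(B,R,Y): not NE [P2→P gives 6>3]
(B,R,Z): not NE [P1→A gives 6>4; P2→S gives 9>6; P3→Y gives 9>2]
(B,R,W): not NE [P1→C gives 9>8; P3→Y gives 9>4]
(B,S,X): not NE [P2→R gives 9>3; P3→W gives 5>1]
(B,S,Y): not NE [P1→C gives 3>2; P2→P gives 6>3; P3→W gives 5>3]
(B,S,Z): not NE [P1→A gives 9>2; P3→W gives 5>0]
(B,S,W): not NE [P1→C gives 7>3; P2→R gives 9>6]
(C,P,X): not NE [P1→A gives 7>5; P2→S gives 4>0; P3→W gives 3>0]
(C,P,Y): not NE [P3→W gives 3>2]
(C,P,Z): not NE [P1→B gives 7>2; P2→R gives 9>2]
(C,P,W): not NE [P2→Q gives 9>7]
(C,Q,X): not NE [P1→B gives 7>1; P2→S gives 4>2]
(C,Q,Y): not NE [P1→A gives 9>3; P2→P gives 9>3; P3→X gives 9>1]
(C,Q,Z): not NE [P2→R gives 9>6; P3→X gives 9>8]
(C,Q,W): not NE [P1→B gives 8>2; P3→X gives 9>8]
(C,R,X): not NE [P1→A gives 5>4; P2→S gives 4>2]
(C,R,Y): not NE [P1→B gives 9>2; P2→P gives 9>7; P3→X gives 9>1]
(C,R,Z): not NE [P1→A gives 6>4; P3→X gives 9>4]
(C,R,W): not NE [P2→Q gives 9>3; P3→X gives 9>7]
(C,S,X): not NE [P1→B gives 7>6]
(C,S,Y): not NE [P2→P gives 9>5; P3→Z gives 9>3]
(C,S,Z): not NE [P1→A gives 9>5; P2→R gives 9>0]
(C,S,W): not NE [P2→Q gives 9>8; P3→Z gives 9>6]

PSNE = {(A,P,X), (A,Q,Y)}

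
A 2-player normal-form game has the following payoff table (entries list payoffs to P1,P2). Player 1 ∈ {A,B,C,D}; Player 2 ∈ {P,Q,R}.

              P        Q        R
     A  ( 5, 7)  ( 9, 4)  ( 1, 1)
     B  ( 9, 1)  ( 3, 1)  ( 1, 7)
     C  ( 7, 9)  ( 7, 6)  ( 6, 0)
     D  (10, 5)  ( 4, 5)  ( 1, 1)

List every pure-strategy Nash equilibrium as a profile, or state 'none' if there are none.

(A,P): not NE [P1→D gives 10>5]
(A,Q): not NE [P2→P gives 7>4]
(A,R): not NE [P1→C gives 6>1; P2→P gives 7>1]
(B,P): not NE [P1→D gives 10>9; P2→R gives 7>1]
(B,Q): not NE [P1→A gives 9>3; P2→R gives 7>1]
(B,R): not NE [P1→C gives 6>1]
(C,P): not NE [P1→D gives 10>7]
(C,Q): not NE [P1→A gives 9>7; P2→P gives 9>6]
(C,R): not NE [P2→P gives 9>0]
(D,P): NE
(D,Q): not NE [P1→A gives 9>4]
(D,R): not NE [P1→C gives 6>1; P2→Q gives 5>1]

PSNE = {(D,P)}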